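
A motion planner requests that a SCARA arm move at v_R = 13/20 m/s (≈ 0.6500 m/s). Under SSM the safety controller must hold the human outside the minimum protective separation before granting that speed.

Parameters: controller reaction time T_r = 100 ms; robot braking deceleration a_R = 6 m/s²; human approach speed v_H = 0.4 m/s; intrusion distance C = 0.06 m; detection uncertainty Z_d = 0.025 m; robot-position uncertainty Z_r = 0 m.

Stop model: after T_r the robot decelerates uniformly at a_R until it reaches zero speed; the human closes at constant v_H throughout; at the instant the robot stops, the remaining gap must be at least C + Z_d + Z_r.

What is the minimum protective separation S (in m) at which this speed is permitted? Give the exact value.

S_min = 1289/4800 m = 0.2685 m

stop time T_s = (13/20)/6 = 0.1083 s
robot covers v_R·T_r = 0.6500·0.1000 = 0.0650 m before braking
robot under decel: 0.6500²/(2·6.0000) = 0.0352 m
person approaches 0.4000·(0.1000+0.1083) = 0.0833 m
margins: 0.0600+0.0250+0.0000 = 0.0850 m
S_min ≈ 0.0650+0.0352+0.0833+0.0850  ⇒  S_min = 1289/4800 m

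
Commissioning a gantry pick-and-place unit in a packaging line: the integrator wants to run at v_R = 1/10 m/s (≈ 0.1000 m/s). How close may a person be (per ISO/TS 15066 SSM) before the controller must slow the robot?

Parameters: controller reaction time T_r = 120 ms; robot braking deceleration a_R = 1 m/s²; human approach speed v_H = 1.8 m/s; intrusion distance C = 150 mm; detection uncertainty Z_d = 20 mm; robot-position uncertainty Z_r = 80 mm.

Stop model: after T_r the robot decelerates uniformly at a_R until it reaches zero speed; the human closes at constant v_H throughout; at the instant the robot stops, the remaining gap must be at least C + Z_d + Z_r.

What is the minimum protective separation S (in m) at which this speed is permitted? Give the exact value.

S_min = 663/1000 m = 0.6630 m

stop time T_s = (1/10)/1 = 0.1000 s
robot in T_r: 0.1000·0.1200 = 0.0120 m
robot covers 0.1000·0.1000 − ½·1.0000·0.1000² = 0.0050 m while stopping
human closes 1.8000·0.2200 = 0.3960 m
residual clearance needed = 0.1500+0.0200+0.0800 = 0.2500 m
S_min ≈ 0.0120+0.0050+0.3960+0.2500  ⇒  S_min = 663/1000 m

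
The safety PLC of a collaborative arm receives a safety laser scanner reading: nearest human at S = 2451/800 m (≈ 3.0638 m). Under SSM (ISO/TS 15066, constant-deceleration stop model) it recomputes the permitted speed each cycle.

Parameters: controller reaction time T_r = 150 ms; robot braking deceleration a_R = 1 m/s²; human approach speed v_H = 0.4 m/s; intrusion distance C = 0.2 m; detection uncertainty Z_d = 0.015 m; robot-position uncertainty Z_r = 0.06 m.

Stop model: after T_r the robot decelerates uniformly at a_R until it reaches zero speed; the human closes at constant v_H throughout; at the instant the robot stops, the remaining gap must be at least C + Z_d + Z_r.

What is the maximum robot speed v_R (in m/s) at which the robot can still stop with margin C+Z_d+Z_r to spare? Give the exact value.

collect terms ⇒ (1/2)·v_R² + (11/20)·v_R + (-2183/800) = 0
  disc = (11/20)² − 4·(1/2)·(-2183/800) = 144/25 ; √disc = 12/5
  v_R = (−(11/20) + 12/5) / (2·(1/2)) = 37/20 m/s
check:
stop time T_s = (37/20)/1 = 1.8500 s
reaction-phase robot travel = 1.8500·0.1500 = 0.2775 m
braking distance = 1.8500²/(2·1.0000) = 1.7112 m
human closes 0.4000·2.0000 = 0.8000 m
residual clearance needed = 0.2000+0.0150+0.0600 = 0.2750 m
sum ≈ 0.2775+1.7112+0.8000+0.2750 ≈ 3.0638 m = S ✓

v_R_max = 37/20 m/s = 1.8500 m/s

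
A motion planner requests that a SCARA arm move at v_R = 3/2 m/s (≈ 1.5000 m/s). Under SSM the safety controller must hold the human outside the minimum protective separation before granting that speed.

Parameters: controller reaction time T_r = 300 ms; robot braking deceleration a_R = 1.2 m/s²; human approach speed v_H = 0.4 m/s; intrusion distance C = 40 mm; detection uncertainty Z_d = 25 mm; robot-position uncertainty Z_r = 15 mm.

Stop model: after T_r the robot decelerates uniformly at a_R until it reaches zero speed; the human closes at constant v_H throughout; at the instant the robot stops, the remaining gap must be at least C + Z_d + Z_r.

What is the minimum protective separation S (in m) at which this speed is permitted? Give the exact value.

braking lasts T_s = (3/2)/(6/5) = 1.2500 s
robot in T_r: 1.5000·0.3000 = 0.4500 m
robot under decel: 1.5000²/(2·1.2000) = 0.9375 m
human closes 0.4000·1.5500 = 0.6200 m
C+Z_d+Z_r = 0.0400+0.0250+0.0150 = 0.0800 m
S_min ≈ 0.4500+0.9375+0.6200+0.0800  ⇒  S_min = 167/80 m

S_min = 167/80 m = 2.0875 m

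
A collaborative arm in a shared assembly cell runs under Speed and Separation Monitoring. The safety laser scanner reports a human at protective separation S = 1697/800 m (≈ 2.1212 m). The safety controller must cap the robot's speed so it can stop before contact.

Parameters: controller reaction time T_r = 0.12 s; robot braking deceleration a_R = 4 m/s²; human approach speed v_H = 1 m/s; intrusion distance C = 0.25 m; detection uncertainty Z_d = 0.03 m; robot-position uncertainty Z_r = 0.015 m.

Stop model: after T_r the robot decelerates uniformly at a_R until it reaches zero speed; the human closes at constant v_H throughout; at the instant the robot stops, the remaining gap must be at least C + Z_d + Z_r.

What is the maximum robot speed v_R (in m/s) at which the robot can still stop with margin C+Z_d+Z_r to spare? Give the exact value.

v_R_max = 5/2 m/s = 2.5000 m/s

collect terms ⇒ (1/8)·v_R² + (37/100)·v_R + (-273/160) = 0
  disc = (37/100)² − 4·(1/8)·(-273/160) = 39601/40000 ; √disc = 199/200
  v_R = (−(37/100) + 199/200) / (2·(1/8)) = 5/2 m/s
check:
T_s = v_R/a_R = (5/2)/4 = 0.6250 s
robot covers v_R·T_r = 2.5000·0.1200 = 0.3000 m before braking
robot covers 2.5000·0.6250 − ½·4.0000·0.6250² = 0.7812 m while stopping
person approaches 1.0000·(0.1200+0.6250) = 0.7450 m
margins: 0.2500+0.0300+0.0150 = 0.2950 m
sum ≈ 0.3000+0.7812+0.7450+0.2950 ≈ 2.1212 m = S ✓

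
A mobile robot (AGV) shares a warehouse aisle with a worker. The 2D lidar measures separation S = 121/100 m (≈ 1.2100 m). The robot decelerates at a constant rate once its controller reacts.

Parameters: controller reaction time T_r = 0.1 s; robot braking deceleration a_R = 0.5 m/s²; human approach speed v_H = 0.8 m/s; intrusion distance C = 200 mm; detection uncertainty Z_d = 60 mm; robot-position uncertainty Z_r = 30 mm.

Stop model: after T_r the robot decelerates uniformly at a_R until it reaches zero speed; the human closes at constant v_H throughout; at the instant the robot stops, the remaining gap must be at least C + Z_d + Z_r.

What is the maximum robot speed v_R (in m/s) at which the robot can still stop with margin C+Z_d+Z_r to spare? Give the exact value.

at the boundary: (1)·v² + (17/10)·v + (-21/25) = 0
  disc = (17/10)² − 4·(1)·(-21/25) = 25/4 ; √disc = 5/2
  v_R = (−(17/10) + 5/2) / (2·(1)) = 2/5 m/s
check:
braking lasts T_s = (2/5)/(1/2) = 0.8000 s
robot in T_r: 0.4000·0.1000 = 0.0400 m
robot under decel: 0.4000²/(2·0.5000) = 0.1600 m
human over T_r+T_s: 0.8000·(0.1000+0.8000) = 0.7200 m
C+Z_d+Z_r = 0.2000+0.0600+0.0300 = 0.2900 m
sum ≈ 0.0400+0.1600+0.7200+0.2900 ≈ 1.2100 m = S ✓

v_R_max = 2/5 m/s = 0.4000 m/s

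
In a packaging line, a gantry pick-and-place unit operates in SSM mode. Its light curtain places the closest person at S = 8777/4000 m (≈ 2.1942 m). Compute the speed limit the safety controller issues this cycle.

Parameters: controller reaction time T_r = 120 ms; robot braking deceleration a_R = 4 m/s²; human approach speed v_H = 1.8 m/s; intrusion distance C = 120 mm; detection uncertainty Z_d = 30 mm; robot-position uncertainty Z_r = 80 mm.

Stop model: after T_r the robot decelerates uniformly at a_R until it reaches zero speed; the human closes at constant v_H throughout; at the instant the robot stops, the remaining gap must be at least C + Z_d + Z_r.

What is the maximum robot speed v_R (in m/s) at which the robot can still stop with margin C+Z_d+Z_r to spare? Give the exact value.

quadratic (1/8)·v² + (57/100)·v + (-6993/4000) = 0
  disc = (57/100)² − 4·(1/8)·(-6993/4000) = 47961/40000 ; √disc = 219/200
  v_R = (−(57/100) + 219/200) / (2·(1/8)) = 21/10 m/s
check:
stop time T_s = (21/10)/4 = 0.5250 s
robot in T_r: 2.1000·0.1200 = 0.2520 m
braking distance = 2.1000²/(2·4.0000) = 0.5513 m
human closes 1.8000·0.6450 = 1.1610 m
C+Z_d+Z_r = 0.1200+0.0300+0.0800 = 0.2300 m
sum ≈ 0.2520+0.5513+1.1610+0.2300 ≈ 2.1942 m = S ✓

v_R_max = 21/10 m/s = 2.1000 m/s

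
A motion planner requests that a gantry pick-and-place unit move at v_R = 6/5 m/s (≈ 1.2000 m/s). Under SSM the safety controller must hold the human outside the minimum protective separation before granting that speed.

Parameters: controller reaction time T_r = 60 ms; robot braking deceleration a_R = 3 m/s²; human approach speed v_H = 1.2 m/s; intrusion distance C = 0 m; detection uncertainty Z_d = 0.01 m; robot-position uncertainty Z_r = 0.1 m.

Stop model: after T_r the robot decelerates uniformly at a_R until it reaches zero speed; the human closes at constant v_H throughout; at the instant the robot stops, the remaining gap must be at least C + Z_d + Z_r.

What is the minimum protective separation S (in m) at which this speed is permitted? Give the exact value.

braking lasts T_s = (6/5)/3 = 0.4000 s
robot in T_r: 1.2000·0.0600 = 0.0720 m
robot under decel: 1.2000²/(2·3.0000) = 0.2400 m
human closes 1.2000·0.4600 = 0.5520 m
residual clearance needed = 0.0000+0.0100+0.1000 = 0.1100 m
S_min ≈ 0.0720+0.2400+0.5520+0.1100  ⇒  S_min = 487/500 m

S_min = 487/500 m = 0.9740 m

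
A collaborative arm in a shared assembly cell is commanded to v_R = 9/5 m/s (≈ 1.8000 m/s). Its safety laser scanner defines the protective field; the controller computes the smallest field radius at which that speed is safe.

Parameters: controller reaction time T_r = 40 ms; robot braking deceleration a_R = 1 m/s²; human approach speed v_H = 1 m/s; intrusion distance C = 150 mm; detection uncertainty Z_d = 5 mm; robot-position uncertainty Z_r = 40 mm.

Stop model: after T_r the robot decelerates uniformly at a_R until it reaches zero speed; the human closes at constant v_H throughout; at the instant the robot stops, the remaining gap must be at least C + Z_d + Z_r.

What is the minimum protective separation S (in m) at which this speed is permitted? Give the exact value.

S_min = 3727/1000 m = 3.7270 m

stop time T_s = (9/5)/1 = 1.8000 s
robot in T_r: 1.8000·0.0400 = 0.0720 m
robot covers 1.8000·1.8000 − ½·1.0000·1.8000² = 1.6200 m while stopping
human closes 1.0000·1.8400 = 1.8400 m
C+Z_d+Z_r = 0.1500+0.0050+0.0400 = 0.1950 m
S_min ≈ 0.0720+1.6200+1.8400+0.1950  ⇒  S_min = 3727/1000 m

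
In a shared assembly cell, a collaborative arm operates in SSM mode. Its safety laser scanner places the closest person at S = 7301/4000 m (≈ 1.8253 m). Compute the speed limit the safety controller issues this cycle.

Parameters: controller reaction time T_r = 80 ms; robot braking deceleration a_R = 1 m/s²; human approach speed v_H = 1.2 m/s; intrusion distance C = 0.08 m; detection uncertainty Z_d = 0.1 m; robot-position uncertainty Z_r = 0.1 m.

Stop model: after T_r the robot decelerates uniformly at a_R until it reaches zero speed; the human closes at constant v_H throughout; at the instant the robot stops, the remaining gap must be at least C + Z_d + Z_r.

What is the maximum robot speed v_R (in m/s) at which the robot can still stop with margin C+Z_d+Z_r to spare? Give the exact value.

quadratic (1/2)·v² + (32/25)·v + (-5797/4000) = 0
  disc = (32/25)² − 4·(1/2)·(-5797/4000) = 45369/10000 ; √disc = 213/100
  v_R = (−(32/25) + 213/100) / (2·(1/2)) = 17/20 m/s
check:
braking lasts T_s = (17/20)/1 = 0.8500 s
robot covers v_R·T_r = 0.8500·0.0800 = 0.0680 m before braking
robot covers 0.8500·0.8500 − ½·1.0000·0.8500² = 0.3613 m while stopping
human over T_r+T_s: 1.2000·(0.0800+0.8500) = 1.1160 m
C+Z_d+Z_r = 0.0800+0.1000+0.1000 = 0.2800 m
sum ≈ 0.0680+0.3613+1.1160+0.2800 ≈ 1.8253 m = S ✓

v_R_max = 17/20 m/s = 0.8500 m/s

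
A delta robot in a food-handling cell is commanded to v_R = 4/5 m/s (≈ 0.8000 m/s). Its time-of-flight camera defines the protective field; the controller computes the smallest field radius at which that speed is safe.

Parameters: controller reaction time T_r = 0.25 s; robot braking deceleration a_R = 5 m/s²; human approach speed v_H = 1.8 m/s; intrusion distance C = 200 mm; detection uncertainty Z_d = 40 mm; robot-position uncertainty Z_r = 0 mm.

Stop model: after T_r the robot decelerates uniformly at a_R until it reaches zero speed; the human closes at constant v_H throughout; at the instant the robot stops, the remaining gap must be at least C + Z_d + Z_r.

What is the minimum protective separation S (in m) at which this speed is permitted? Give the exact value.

S_min = 621/500 m = 1.2420 m

braking lasts T_s = (4/5)/5 = 0.1600 s
robot covers v_R·T_r = 0.8000·0.2500 = 0.2000 m before braking
robot under decel: 0.8000²/(2·5.0000) = 0.0640 m
human closes 1.8000·0.4100 = 0.7380 m
margins: 0.2000+0.0400+0.0000 = 0.2400 m
S_min ≈ 0.2000+0.0640+0.7380+0.2400  ⇒  S_min = 621/500 m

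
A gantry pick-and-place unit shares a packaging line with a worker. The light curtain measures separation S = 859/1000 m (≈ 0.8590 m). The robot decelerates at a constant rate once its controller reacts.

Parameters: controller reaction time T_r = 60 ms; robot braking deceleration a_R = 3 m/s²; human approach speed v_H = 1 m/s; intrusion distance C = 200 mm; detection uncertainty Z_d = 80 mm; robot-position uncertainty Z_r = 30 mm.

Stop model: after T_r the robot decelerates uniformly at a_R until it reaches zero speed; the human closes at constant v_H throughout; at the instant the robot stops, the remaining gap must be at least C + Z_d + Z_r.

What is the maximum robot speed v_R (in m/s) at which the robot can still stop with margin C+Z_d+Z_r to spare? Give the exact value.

collect terms ⇒ (1/6)·v_R² + (59/150)·v_R + (-489/1000) = 0
  disc = (59/150)² − 4·(1/6)·(-489/1000) = 2704/5625 ; √disc = 52/75
  v_R = (−(59/150) + 52/75) / (2·(1/6)) = 9/10 m/s
check:
T_s = v_R/a_R = (9/10)/3 = 0.3000 s
robot in T_r: 0.9000·0.0600 = 0.0540 m
braking distance = 0.9000²/(2·3.0000) = 0.1350 m
human closes 1.0000·0.3600 = 0.3600 m
residual clearance needed = 0.2000+0.0800+0.0300 = 0.3100 m
sum ≈ 0.0540+0.1350+0.3600+0.3100 ≈ 0.8590 m = S ✓

v_R_max = 9/10 m/s = 0.9000 m/s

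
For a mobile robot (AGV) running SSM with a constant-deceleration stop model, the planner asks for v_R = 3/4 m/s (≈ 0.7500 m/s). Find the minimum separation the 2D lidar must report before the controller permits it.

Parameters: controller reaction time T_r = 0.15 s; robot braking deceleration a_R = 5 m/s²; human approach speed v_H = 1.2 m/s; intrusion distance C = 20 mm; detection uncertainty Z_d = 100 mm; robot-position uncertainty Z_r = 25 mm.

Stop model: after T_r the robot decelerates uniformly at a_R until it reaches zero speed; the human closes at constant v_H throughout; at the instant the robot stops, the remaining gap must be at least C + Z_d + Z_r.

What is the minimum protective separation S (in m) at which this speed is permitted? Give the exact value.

stop time T_s = (3/4)/5 = 0.1500 s
reaction-phase robot travel = 0.7500·0.1500 = 0.1125 m
robot under decel: 0.7500²/(2·5.0000) = 0.0563 m
human over T_r+T_s: 1.2000·(0.1500+0.1500) = 0.3600 m
C+Z_d+Z_r = 0.0200+0.1000+0.0250 = 0.1450 m
S_min ≈ 0.1125+0.0563+0.3600+0.1450  ⇒  S_min = 539/800 m

S_min = 539/800 m = 0.6737 m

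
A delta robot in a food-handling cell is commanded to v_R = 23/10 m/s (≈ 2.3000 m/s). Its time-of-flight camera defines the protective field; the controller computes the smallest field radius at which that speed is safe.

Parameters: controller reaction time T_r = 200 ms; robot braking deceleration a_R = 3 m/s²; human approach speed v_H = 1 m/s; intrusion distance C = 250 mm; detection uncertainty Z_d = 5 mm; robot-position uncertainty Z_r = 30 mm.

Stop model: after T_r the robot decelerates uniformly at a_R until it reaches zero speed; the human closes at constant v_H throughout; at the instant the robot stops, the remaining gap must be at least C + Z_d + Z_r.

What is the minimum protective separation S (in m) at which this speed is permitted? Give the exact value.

braking lasts T_s = (23/10)/3 = 0.7667 s
robot in T_r: 2.3000·0.2000 = 0.4600 m
braking distance = 2.3000²/(2·3.0000) = 0.8817 m
human over T_r+T_s: 1.0000·(0.2000+0.7667) = 0.9667 m
residual clearance needed = 0.2500+0.0050+0.0300 = 0.2850 m
S_min ≈ 0.4600+0.8817+0.9667+0.2850  ⇒  S_min = 389/150 m

S_min = 389/150 m = 2.5933 m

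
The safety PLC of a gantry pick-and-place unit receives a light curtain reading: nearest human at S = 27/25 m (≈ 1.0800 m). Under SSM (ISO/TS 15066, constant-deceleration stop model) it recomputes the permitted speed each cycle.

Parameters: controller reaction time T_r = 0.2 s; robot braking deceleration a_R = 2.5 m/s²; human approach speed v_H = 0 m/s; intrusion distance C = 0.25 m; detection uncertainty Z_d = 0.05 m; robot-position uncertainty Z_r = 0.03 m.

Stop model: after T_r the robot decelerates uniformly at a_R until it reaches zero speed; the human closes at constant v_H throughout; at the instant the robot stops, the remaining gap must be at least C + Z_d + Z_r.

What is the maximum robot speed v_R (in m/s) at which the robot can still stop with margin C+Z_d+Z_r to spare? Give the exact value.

quadratic (1/5)·v² + (1/5)·v + (-3/4) = 0
  disc = (1/5)² − 4·(1/5)·(-3/4) = 16/25 ; √disc = 4/5
  v_R = (−(1/5) + 4/5) / (2·(1/5)) = 3/2 m/s
check:
T_s = v_R/a_R = (3/2)/(5/2) = 0.6000 s
robot in T_r: 1.5000·0.2000 = 0.3000 m
robot under decel: 1.5000²/(2·2.5000) = 0.4500 m
human over T_r+T_s: 0.0000·(0.2000+0.6000) = 0.0000 m
C+Z_d+Z_r = 0.2500+0.0500+0.0300 = 0.3300 m
sum ≈ 0.3000+0.4500+0.0000+0.3300 ≈ 1.0800 m = S ✓

v_R_max = 3/2 m/s = 1.5000 m/s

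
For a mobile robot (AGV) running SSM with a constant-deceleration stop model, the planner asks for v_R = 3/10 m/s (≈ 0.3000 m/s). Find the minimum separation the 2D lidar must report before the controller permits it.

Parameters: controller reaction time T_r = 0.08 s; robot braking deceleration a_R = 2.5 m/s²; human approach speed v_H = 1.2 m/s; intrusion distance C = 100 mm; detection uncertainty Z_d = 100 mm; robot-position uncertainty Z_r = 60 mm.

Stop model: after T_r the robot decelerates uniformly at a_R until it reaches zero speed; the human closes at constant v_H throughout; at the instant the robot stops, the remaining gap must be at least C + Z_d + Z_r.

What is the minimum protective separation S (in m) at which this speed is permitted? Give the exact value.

braking lasts T_s = (3/10)/(5/2) = 0.1200 s
robot covers v_R·T_r = 0.3000·0.0800 = 0.0240 m before braking
braking distance = 0.3000²/(2·2.5000) = 0.0180 m
human over T_r+T_s: 1.2000·(0.0800+0.1200) = 0.2400 m
margins: 0.1000+0.1000+0.0600 = 0.2600 m
S_min ≈ 0.0240+0.0180+0.2400+0.2600  ⇒  S_min = 271/500 m

S_min = 271/500 m = 0.5420 m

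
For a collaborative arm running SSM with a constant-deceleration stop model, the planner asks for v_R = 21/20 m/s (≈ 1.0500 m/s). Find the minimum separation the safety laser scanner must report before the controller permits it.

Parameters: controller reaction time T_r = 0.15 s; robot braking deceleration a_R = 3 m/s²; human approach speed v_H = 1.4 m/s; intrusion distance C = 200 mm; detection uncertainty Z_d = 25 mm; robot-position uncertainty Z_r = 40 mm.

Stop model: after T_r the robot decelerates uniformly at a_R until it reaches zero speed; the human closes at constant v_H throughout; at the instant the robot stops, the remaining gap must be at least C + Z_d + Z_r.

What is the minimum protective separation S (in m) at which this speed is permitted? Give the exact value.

stop time T_s = (21/20)/3 = 0.3500 s
robot in T_r: 1.0500·0.1500 = 0.1575 m
robot covers 1.0500·0.3500 − ½·3.0000·0.3500² = 0.1837 m while stopping
person approaches 1.4000·(0.1500+0.3500) = 0.7000 m
residual clearance needed = 0.2000+0.0250+0.0400 = 0.2650 m
S_min ≈ 0.1575+0.1837+0.7000+0.2650  ⇒  S_min = 209/160 m

S_min = 209/160 m = 1.3062 m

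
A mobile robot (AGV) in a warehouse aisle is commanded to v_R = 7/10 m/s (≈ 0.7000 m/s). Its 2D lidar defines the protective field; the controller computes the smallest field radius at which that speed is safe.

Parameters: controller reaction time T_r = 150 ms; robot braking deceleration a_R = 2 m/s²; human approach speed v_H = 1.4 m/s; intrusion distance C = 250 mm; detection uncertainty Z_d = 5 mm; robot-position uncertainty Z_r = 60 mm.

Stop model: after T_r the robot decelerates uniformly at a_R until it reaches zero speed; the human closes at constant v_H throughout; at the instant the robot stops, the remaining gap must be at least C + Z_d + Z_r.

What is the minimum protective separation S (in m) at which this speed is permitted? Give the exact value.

stop time T_s = (7/10)/2 = 0.3500 s
robot in T_r: 0.7000·0.1500 = 0.1050 m
braking distance = 0.7000²/(2·2.0000) = 0.1225 m
human over T_r+T_s: 1.4000·(0.1500+0.3500) = 0.7000 m
C+Z_d+Z_r = 0.2500+0.0050+0.0600 = 0.3150 m
S_min ≈ 0.1050+0.1225+0.7000+0.3150  ⇒  S_min = 497/400 m

S_min = 497/400 m = 1.2425 m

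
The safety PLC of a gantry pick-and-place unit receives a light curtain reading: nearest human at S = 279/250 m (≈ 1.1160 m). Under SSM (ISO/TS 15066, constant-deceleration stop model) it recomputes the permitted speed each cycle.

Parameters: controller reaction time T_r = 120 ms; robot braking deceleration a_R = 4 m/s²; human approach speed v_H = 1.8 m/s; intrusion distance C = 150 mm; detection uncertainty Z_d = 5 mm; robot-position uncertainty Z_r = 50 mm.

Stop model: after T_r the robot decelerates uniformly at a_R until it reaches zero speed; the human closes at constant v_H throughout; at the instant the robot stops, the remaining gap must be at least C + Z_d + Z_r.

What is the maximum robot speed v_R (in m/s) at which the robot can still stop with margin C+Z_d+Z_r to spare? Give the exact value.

at the boundary: (1/8)·v² + (57/100)·v + (-139/200) = 0
  disc = (57/100)² − 4·(1/8)·(-139/200) = 1681/2500 ; √disc = 41/50
  v_R = (−(57/100) + 41/50) / (2·(1/8)) = 1 m/s
check:
braking lasts T_s = 1/4 = 0.2500 s
reaction-phase robot travel = 1.0000·0.1200 = 0.1200 m
robot under decel: 1.0000²/(2·4.0000) = 0.1250 m
human over T_r+T_s: 1.8000·(0.1200+0.2500) = 0.6660 m
residual clearance needed = 0.1500+0.0050+0.0500 = 0.2050 m
sum ≈ 0.1200+0.1250+0.6660+0.2050 ≈ 1.1160 m = S ✓

v_R_max = 1 m/s = 1.0000 m/s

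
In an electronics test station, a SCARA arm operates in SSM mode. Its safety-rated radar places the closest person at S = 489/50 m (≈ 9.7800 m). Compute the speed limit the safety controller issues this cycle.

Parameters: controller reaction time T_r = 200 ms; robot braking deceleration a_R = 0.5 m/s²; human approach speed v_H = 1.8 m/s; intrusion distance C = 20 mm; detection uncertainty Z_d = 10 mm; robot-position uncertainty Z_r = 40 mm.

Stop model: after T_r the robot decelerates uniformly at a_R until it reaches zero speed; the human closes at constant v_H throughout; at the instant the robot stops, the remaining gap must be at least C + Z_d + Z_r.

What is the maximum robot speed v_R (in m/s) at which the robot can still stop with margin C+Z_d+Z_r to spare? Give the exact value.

v_R_max = 17/10 m/s = 1.7000 m/s

at the boundary: (1)·v² + (19/5)·v + (-187/20) = 0
  disc = (19/5)² − 4·(1)·(-187/20) = 1296/25 ; √disc = 36/5
  v_R = (−(19/5) + 36/5) / (2·(1)) = 17/10 m/s
check:
stop time T_s = (17/10)/(1/2) = 3.4000 s
robot covers v_R·T_r = 1.7000·0.2000 = 0.3400 m before braking
braking distance = 1.7000²/(2·0.5000) = 2.8900 m
human over T_r+T_s: 1.8000·(0.2000+3.4000) = 6.4800 m
C+Z_d+Z_r = 0.0200+0.0100+0.0400 = 0.0700 m
sum ≈ 0.3400+2.8900+6.4800+0.0700 ≈ 9.7800 m = S ✓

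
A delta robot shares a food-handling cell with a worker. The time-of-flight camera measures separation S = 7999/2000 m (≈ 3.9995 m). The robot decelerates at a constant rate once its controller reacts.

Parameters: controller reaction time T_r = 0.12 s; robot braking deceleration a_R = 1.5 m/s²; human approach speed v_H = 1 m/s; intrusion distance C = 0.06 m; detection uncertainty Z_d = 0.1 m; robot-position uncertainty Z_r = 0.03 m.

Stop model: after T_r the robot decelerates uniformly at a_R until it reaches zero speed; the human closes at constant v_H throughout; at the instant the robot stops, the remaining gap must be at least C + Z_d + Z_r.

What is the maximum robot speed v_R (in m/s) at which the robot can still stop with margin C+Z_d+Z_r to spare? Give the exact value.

v_R_max = 47/20 m/s = 2.3500 m/s

at the boundary: (1/3)·v² + (59/75)·v + (-7379/2000) = 0
  disc = (59/75)² − 4·(1/3)·(-7379/2000) = 124609/22500 ; √disc = 353/150
  v_R = (−(59/75) + 353/150) / (2·(1/3)) = 47/20 m/s
check:
stop time T_s = (47/20)/(3/2) = 1.5667 s
reaction-phase robot travel = 2.3500·0.1200 = 0.2820 m
robot under decel: 2.3500²/(2·1.5000) = 1.8408 m
human closes 1.0000·1.6867 = 1.6867 m
C+Z_d+Z_r = 0.0600+0.1000+0.0300 = 0.1900 m
sum ≈ 0.2820+1.8408+1.6867+0.1900 ≈ 3.9995 m = S ✓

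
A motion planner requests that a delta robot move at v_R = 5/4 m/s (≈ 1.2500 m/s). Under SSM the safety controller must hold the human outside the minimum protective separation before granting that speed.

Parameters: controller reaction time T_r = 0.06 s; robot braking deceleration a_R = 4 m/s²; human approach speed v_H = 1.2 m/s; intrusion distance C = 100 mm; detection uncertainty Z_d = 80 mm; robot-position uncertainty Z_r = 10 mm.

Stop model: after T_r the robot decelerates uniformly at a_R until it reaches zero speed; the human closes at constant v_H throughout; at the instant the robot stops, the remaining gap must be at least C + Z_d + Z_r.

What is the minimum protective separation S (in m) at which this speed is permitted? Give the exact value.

braking lasts T_s = (5/4)/4 = 0.3125 s
robot covers v_R·T_r = 1.2500·0.0600 = 0.0750 m before braking
robot under decel: 1.2500²/(2·4.0000) = 0.1953 m
person approaches 1.2000·(0.0600+0.3125) = 0.4470 m
margins: 0.1000+0.0800+0.0100 = 0.1900 m
S_min ≈ 0.0750+0.1953+0.4470+0.1900  ⇒  S_min = 14517/16000 m

S_min = 14517/16000 m = 0.9073 m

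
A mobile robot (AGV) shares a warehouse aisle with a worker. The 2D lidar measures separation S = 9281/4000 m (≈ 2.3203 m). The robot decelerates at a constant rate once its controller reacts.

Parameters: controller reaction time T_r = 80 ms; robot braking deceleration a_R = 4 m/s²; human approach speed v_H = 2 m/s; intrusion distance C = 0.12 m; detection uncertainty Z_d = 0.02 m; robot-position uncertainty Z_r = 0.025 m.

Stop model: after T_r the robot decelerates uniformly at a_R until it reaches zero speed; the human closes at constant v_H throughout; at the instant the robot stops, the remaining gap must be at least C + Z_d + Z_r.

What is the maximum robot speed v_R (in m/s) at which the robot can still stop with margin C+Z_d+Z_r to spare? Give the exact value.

collect terms ⇒ (1/8)·v_R² + (29/50)·v_R + (-7981/4000) = 0
  disc = (29/50)² − 4·(1/8)·(-7981/4000) = 53361/40000 ; √disc = 231/200
  v_R = (−(29/50) + 231/200) / (2·(1/8)) = 23/10 m/s
check:
T_s = v_R/a_R = (23/10)/4 = 0.5750 s
reaction-phase robot travel = 2.3000·0.0800 = 0.1840 m
braking distance = 2.3000²/(2·4.0000) = 0.6613 m
human over T_r+T_s: 2.0000·(0.0800+0.5750) = 1.3100 m
residual clearance needed = 0.1200+0.0200+0.0250 = 0.1650 m
sum ≈ 0.1840+0.6613+1.3100+0.1650 ≈ 2.3203 m = S ✓

v_R_max = 23/10 m/s = 2.3000 m/s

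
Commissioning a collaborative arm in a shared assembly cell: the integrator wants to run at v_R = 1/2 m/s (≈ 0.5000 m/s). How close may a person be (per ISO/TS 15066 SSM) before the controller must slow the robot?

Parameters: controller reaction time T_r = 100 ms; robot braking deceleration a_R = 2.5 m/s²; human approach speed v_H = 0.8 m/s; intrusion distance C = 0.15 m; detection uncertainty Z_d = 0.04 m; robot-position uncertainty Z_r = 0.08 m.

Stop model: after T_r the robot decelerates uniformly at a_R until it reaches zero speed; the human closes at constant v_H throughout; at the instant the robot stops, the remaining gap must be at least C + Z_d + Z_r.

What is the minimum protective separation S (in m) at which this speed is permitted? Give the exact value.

S_min = 61/100 m = 0.6100 m

T_s = v_R/a_R = (1/2)/(5/2) = 0.2000 s
reaction-phase robot travel = 0.5000·0.1000 = 0.0500 m
robot under decel: 0.5000²/(2·2.5000) = 0.0500 m
person approaches 0.8000·(0.1000+0.2000) = 0.2400 m
residual clearance needed = 0.1500+0.0400+0.0800 = 0.2700 m
S_min ≈ 0.0500+0.0500+0.2400+0.2700  ⇒  S_min = 61/100 m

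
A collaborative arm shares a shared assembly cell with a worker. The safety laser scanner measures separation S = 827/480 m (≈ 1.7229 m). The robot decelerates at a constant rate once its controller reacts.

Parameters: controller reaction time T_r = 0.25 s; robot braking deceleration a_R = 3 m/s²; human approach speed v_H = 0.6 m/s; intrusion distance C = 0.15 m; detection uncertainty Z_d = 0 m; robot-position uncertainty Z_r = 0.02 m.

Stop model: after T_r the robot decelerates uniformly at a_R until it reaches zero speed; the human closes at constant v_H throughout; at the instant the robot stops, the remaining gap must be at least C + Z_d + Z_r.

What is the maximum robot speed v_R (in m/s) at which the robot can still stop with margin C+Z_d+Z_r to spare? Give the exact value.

quadratic (1/6)·v² + (9/20)·v + (-3367/2400) = 0
  disc = (9/20)² − 4·(1/6)·(-3367/2400) = 256/225 ; √disc = 16/15
  v_R = (−(9/20) + 16/15) / (2·(1/6)) = 37/20 m/s
check:
braking lasts T_s = (37/20)/3 = 0.6167 s
robot covers v_R·T_r = 1.8500·0.2500 = 0.4625 m before braking
robot covers 1.8500·0.6167 − ½·3.0000·0.6167² = 0.5704 m while stopping
human over T_r+T_s: 0.6000·(0.2500+0.6167) = 0.5200 m
margins: 0.1500+0.0000+0.0200 = 0.1700 m
sum ≈ 0.4625+0.5704+0.5200+0.1700 ≈ 1.7229 m = S ✓

v_R_max = 37/20 m/s = 1.8500 m/s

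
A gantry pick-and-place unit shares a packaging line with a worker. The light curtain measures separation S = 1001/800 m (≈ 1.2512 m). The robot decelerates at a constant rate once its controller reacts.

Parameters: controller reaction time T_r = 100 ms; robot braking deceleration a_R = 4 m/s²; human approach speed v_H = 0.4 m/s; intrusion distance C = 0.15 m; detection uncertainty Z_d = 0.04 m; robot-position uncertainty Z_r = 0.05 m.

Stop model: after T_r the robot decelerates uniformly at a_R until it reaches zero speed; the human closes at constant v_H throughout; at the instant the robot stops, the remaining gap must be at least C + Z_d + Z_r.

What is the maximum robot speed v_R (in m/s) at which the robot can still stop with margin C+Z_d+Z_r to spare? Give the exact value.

collect terms ⇒ (1/8)·v_R² + (1/5)·v_R + (-777/800) = 0
  disc = (1/5)² − 4·(1/8)·(-777/800) = 841/1600 ; √disc = 29/40
  v_R = (−(1/5) + 29/40) / (2·(1/8)) = 21/10 m/s
check:
T_s = v_R/a_R = (21/10)/4 = 0.5250 s
reaction-phase robot travel = 2.1000·0.1000 = 0.2100 m
braking distance = 2.1000²/(2·4.0000) = 0.5513 m
human over T_r+T_s: 0.4000·(0.1000+0.5250) = 0.2500 m
margins: 0.1500+0.0400+0.0500 = 0.2400 m
sum ≈ 0.2100+0.5513+0.2500+0.2400 ≈ 1.2512 m = S ✓

v_R_max = 21/10 m/s = 2.1000 m/s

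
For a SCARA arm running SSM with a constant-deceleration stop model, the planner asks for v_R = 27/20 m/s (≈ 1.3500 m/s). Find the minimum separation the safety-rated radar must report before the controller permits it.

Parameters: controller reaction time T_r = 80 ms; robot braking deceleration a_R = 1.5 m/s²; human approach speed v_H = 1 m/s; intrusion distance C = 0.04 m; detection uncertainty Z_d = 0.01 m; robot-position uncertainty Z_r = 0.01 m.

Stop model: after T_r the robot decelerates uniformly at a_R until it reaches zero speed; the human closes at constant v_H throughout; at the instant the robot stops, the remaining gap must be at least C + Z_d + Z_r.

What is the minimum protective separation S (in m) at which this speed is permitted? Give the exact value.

S_min = 3511/2000 m = 1.7555 m

braking lasts T_s = (27/20)/(3/2) = 0.9000 s
reaction-phase robot travel = 1.3500·0.0800 = 0.1080 m
robot under decel: 1.3500²/(2·1.5000) = 0.6075 m
person approaches 1.0000·(0.0800+0.9000) = 0.9800 m
residual clearance needed = 0.0400+0.0100+0.0100 = 0.0600 m
S_min ≈ 0.1080+0.6075+0.9800+0.0600  ⇒  S_min = 3511/2000 m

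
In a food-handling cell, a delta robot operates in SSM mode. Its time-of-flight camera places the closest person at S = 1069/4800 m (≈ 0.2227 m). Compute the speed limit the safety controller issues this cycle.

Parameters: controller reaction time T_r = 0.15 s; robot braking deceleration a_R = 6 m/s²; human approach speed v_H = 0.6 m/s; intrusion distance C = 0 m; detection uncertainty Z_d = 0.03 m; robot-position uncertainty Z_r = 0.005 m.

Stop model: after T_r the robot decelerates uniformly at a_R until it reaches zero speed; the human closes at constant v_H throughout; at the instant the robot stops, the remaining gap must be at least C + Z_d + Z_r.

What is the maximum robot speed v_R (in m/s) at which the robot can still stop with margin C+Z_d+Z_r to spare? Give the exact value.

v_R_max = 7/20 m/s = 0.3500 m/s

quadratic (1/12)·v² + (1/4)·v + (-469/4800) = 0
  disc = (1/4)² − 4·(1/12)·(-469/4800) = 1369/14400 ; √disc = 37/120
  v_R = (−(1/4) + 37/120) / (2·(1/12)) = 7/20 m/s
check:
stop time T_s = (7/20)/6 = 0.0583 s
reaction-phase robot travel = 0.3500·0.1500 = 0.0525 m
braking distance = 0.3500²/(2·6.0000) = 0.0102 m
human over T_r+T_s: 0.6000·(0.1500+0.0583) = 0.1250 m
C+Z_d+Z_r = 0.0000+0.0300+0.0050 = 0.0350 m
sum ≈ 0.0525+0.0102+0.1250+0.0350 ≈ 0.2227 m = S ✓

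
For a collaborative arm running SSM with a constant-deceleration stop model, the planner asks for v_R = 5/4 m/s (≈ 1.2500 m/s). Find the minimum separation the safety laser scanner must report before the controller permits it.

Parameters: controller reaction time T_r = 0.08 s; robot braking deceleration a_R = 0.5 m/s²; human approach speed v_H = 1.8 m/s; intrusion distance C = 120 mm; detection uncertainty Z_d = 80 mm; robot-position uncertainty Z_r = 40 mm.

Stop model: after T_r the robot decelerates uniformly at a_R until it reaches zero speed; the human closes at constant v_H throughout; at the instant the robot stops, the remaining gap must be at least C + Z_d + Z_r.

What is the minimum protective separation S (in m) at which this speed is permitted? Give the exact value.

S_min = 13093/2000 m = 6.5465 m

T_s = v_R/a_R = (5/4)/(1/2) = 2.5000 s
robot covers v_R·T_r = 1.2500·0.0800 = 0.1000 m before braking
braking distance = 1.2500²/(2·0.5000) = 1.5625 m
human closes 1.8000·2.5800 = 4.6440 m
C+Z_d+Z_r = 0.1200+0.0800+0.0400 = 0.2400 m
S_min ≈ 0.1000+1.5625+4.6440+0.2400  ⇒  S_min = 13093/2000 m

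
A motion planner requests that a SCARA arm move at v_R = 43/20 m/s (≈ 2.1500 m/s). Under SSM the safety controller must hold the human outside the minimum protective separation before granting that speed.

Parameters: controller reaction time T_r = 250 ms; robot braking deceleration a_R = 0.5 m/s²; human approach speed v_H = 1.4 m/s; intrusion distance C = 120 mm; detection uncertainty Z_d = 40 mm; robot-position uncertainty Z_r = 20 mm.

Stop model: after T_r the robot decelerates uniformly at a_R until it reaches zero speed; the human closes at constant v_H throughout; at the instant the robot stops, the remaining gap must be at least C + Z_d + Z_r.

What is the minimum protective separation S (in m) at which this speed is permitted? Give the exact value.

S_min = 1171/100 m = 11.7100 m

braking lasts T_s = (43/20)/(1/2) = 4.3000 s
robot covers v_R·T_r = 2.1500·0.2500 = 0.5375 m before braking
robot under decel: 2.1500²/(2·0.5000) = 4.6225 m
human closes 1.4000·4.5500 = 6.3700 m
C+Z_d+Z_r = 0.1200+0.0400+0.0200 = 0.1800 m
S_min ≈ 0.5375+4.6225+6.3700+0.1800  ⇒  S_min = 1171/100 m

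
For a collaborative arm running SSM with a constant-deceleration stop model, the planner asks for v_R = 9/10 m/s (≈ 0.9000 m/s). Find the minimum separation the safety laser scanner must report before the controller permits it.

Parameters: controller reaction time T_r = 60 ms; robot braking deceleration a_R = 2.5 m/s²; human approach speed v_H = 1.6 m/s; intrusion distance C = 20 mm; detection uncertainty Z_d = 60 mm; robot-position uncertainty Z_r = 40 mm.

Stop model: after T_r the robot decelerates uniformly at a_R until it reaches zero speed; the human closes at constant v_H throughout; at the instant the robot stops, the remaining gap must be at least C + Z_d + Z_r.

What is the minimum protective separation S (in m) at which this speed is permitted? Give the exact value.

stop time T_s = (9/10)/(5/2) = 0.3600 s
robot in T_r: 0.9000·0.0600 = 0.0540 m
braking distance = 0.9000²/(2·2.5000) = 0.1620 m
human closes 1.6000·0.4200 = 0.6720 m
C+Z_d+Z_r = 0.0200+0.0600+0.0400 = 0.1200 m
S_min ≈ 0.0540+0.1620+0.6720+0.1200  ⇒  S_min = 126/125 m

S_min = 126/125 m = 1.0080 m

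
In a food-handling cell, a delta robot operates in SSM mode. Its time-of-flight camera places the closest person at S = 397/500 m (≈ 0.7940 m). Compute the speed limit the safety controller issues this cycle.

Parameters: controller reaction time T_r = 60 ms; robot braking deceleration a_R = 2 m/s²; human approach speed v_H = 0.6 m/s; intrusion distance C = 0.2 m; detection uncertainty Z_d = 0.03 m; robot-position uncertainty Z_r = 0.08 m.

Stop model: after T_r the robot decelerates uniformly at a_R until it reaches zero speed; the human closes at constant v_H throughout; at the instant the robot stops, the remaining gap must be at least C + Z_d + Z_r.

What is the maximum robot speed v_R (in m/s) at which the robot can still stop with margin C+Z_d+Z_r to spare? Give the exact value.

v_R_max = 4/5 m/s = 0.8000 m/s

quadratic (1/4)·v² + (9/25)·v + (-56/125) = 0
  disc = (9/25)² − 4·(1/4)·(-56/125) = 361/625 ; √disc = 19/25
  v_R = (−(9/25) + 19/25) / (2·(1/4)) = 4/5 m/s
check:
stop time T_s = (4/5)/2 = 0.4000 s
robot covers v_R·T_r = 0.8000·0.0600 = 0.0480 m before braking
robot covers 0.8000·0.4000 − ½·2.0000·0.4000² = 0.1600 m while stopping
human closes 0.6000·0.4600 = 0.2760 m
residual clearance needed = 0.2000+0.0300+0.0800 = 0.3100 m
sum ≈ 0.0480+0.1600+0.2760+0.3100 ≈ 0.7940 m = S ✓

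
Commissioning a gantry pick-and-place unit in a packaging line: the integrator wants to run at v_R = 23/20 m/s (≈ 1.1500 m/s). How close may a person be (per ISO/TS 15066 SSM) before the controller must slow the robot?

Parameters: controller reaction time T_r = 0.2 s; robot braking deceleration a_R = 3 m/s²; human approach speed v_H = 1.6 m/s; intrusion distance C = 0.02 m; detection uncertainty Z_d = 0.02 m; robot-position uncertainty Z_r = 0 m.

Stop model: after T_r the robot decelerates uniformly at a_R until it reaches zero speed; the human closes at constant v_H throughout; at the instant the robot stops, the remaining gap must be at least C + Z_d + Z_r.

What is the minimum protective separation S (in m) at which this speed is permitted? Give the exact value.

stop time T_s = (23/20)/3 = 0.3833 s
robot in T_r: 1.1500·0.2000 = 0.2300 m
braking distance = 1.1500²/(2·3.0000) = 0.2204 m
human over T_r+T_s: 1.6000·(0.2000+0.3833) = 0.9333 m
C+Z_d+Z_r = 0.0200+0.0200+0.0000 = 0.0400 m
S_min ≈ 0.2300+0.2204+0.9333+0.0400  ⇒  S_min = 1139/800 m

S_min = 1139/800 m = 1.4238 m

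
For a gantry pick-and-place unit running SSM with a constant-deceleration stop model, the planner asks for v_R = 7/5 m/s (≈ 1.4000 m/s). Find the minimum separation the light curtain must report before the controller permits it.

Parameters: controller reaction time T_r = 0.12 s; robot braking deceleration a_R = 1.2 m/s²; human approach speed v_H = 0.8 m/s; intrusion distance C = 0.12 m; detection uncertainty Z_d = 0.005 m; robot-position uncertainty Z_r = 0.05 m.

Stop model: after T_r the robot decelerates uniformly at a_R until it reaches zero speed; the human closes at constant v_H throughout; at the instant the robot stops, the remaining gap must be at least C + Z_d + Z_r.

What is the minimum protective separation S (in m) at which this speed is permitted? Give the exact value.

T_s = v_R/a_R = (7/5)/(6/5) = 1.1667 s
reaction-phase robot travel = 1.4000·0.1200 = 0.1680 m
robot covers 1.4000·1.1667 − ½·1.2000·1.1667² = 0.8167 m while stopping
person approaches 0.8000·(0.1200+1.1667) = 1.0293 m
margins: 0.1200+0.0050+0.0500 = 0.1750 m
S_min ≈ 0.1680+0.8167+1.0293+0.1750  ⇒  S_min = 2189/1000 m

S_min = 2189/1000 m = 2.1890 m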